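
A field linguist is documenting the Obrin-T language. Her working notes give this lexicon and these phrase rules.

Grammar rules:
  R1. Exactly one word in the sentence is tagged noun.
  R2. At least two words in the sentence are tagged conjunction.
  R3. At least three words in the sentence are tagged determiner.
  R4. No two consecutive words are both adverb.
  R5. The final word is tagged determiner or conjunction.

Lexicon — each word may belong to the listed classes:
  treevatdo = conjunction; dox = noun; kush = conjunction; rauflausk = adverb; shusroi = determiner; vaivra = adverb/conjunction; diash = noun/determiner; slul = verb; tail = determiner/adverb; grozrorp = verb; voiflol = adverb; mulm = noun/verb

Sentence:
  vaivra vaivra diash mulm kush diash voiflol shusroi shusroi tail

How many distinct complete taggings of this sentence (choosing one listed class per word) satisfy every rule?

Candidates per position — 1:vaivra {adverb,conjunction}; 2:vaivra {adverb,conjunction}; 3:diash {noun,determiner}; 4:mulm {noun,verb}; 5:kush {conjunction}; 6:diash {noun,determiner}; 7:voiflol {adverb}; 8:shusroi {determiner}; 9:shusroi {determiner}; 10:tail {determiner,adverb}.
There are 64 candidate sequences in total.
Checking each against the rules leaves 9 sequences.
Count = 9.

9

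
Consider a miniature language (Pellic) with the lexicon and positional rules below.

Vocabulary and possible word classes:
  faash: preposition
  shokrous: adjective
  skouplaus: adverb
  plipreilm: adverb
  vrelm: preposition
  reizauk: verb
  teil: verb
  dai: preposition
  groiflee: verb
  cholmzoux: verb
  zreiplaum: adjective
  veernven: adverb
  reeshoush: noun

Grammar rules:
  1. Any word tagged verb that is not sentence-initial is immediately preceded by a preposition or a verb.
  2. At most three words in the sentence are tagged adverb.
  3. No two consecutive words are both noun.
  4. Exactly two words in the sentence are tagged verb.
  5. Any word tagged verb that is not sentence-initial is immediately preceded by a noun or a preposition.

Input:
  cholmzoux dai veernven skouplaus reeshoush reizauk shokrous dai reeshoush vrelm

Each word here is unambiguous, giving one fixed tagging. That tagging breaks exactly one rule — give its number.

Fixed tagging: verb preposition adverb adverb noun verb adjective preposition noun preposition.
Checking each rule: R1 ✗, R2 ✓, R3 ✓, R4 ✓, R5 ✓.
Only rule 1 fails.

1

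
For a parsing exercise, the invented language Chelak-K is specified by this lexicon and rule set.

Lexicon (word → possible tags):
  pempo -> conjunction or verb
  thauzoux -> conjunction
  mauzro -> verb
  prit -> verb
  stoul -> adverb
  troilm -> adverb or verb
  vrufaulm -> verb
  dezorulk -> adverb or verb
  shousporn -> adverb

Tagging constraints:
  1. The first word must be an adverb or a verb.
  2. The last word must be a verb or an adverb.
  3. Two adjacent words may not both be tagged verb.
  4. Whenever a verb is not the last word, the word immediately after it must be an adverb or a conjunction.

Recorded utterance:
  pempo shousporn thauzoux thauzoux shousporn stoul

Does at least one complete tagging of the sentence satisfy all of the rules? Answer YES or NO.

Candidates per position — 1:pempo {conjunction,verb}; 2:shousporn {adverb}; 3:thauzoux {conjunction}; 4:thauzoux {conjunction}; 5:shousporn {adverb}; 6:stoul {adverb}.
One satisfying assignment: verb adverb conjunction conjunction adverb adverb.
Rule-by-rule: rule 1 ok; rule 2 ok; rule 3 ok; rule 4 ok.

YES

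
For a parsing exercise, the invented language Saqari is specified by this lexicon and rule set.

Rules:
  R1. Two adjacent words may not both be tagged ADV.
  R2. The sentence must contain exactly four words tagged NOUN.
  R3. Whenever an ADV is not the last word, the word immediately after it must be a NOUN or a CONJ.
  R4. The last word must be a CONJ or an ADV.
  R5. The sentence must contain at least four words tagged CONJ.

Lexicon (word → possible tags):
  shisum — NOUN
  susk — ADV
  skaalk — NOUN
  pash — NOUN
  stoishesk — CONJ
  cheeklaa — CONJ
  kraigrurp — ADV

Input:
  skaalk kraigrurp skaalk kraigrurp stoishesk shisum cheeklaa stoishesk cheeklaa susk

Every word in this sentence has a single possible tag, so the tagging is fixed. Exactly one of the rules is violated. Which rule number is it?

Fixed tagging: NOUN ADV NOUN ADV CONJ NOUN CONJ CONJ CONJ ADV.
Rule check: R1 holds, R2 violated, R3 holds, R4 holds, R5 holds.
Only rule 2 fails.

2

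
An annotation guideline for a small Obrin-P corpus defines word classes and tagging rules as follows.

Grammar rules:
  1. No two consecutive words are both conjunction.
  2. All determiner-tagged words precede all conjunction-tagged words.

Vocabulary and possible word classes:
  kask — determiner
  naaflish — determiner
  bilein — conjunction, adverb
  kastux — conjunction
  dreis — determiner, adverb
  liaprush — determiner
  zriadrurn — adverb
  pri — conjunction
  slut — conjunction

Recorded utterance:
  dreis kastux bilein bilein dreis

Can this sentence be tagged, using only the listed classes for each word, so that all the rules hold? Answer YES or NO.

YES

Candidates per position — 1:dreis {determiner,adverb}; 2:kastux {conjunction}; 3:bilein {conjunction,adverb}; 4:bilein {conjunction,adverb}; 5:dreis {determiner,adverb}.
One satisfying assignment: adverb conjunction adverb adverb adverb.
Verifying each rule — rule 1 holds; rule 2 holds.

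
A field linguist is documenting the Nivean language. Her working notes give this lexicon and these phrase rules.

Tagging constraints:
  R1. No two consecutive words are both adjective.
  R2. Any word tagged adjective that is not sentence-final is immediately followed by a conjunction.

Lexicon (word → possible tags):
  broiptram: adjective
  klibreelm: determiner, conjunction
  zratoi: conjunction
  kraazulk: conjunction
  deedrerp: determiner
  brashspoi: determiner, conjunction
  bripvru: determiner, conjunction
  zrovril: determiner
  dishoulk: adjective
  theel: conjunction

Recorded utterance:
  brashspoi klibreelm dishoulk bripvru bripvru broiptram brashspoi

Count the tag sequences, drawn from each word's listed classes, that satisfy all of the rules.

8

Candidates per position — 1:brashspoi {determiner,conjunction}; 2:klibreelm {determiner,conjunction}; 3:dishoulk {adjective}; 4:bripvru {determiner,conjunction}; 5:bripvru {determiner,conjunction}; 6:broiptram {adjective}; 7:brashspoi {determiner,conjunction}.
There are 32 candidate sequences in total.
Checking each against the rules leaves 8 sequences.
Count = 8.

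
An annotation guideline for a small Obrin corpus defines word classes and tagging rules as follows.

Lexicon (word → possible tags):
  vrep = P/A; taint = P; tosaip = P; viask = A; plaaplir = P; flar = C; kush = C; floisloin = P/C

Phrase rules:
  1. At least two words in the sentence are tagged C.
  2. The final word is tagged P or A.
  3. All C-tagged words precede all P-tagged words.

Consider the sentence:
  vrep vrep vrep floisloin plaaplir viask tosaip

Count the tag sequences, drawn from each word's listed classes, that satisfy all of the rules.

0

Candidates per position — 1:vrep {P,A}; 2:vrep {P,A}; 3:vrep {P,A}; 4:floisloin {P,C}; 5:plaaplir {P}; 6:viask {A}; 7:tosaip {P}.
There are 16 candidate sequences in total.
Rule 1 cannot be satisfied by any choice of tags from the lexicon.
So there is no consistent tagging.
Count = 0.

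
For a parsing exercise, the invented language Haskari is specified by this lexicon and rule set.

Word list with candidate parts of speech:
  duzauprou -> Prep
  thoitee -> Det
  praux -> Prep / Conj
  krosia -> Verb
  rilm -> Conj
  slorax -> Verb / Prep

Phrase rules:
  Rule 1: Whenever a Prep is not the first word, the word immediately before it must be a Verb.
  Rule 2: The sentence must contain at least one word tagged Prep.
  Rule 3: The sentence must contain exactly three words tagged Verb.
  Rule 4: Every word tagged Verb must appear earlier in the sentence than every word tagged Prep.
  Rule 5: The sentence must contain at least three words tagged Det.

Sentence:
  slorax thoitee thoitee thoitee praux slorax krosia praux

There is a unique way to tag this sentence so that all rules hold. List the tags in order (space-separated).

Verb Det Det Det Conj Verb Verb Prep

Candidates per position — 1:slorax {Verb,Prep}; 2:thoitee {Det}; 3:thoitee {Det}; 4:thoitee {Det}; 5:praux {Prep,Conj}; 6:slorax {Verb,Prep}; 7:krosia {Verb}; 8:praux {Prep,Conj}.
At position 1, choosing Prep makes rule 3 impossible to satisfy; hence Verb.
At position 5, choosing Prep makes rule 1 impossible to satisfy; hence Conj.
At position 6, choosing Prep makes rule 1 impossible to satisfy; hence Verb.
At position 8, choosing Conj makes rule 2 impossible to satisfy; hence Prep.
The unique satisfying tagging is: Verb Det Det Det Conj Verb Verb Prep.
Rule-by-rule: rule 1 ok; rule 2 ok; rule 3 ok; rule 4 ok; rule 5 ok.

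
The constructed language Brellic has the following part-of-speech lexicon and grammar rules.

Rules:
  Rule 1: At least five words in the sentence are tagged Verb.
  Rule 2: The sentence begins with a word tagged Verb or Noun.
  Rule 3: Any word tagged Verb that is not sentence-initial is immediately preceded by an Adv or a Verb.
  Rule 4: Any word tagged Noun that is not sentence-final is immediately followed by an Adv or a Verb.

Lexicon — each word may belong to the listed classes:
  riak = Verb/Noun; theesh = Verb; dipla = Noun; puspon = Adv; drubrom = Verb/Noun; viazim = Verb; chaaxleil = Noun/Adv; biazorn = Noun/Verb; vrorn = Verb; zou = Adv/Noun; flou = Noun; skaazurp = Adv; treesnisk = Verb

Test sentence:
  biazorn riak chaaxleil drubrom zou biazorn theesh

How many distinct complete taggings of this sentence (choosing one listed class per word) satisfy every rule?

1

Candidates per position — 1:biazorn {Noun,Verb}; 2:riak {Verb,Noun}; 3:chaaxleil {Noun,Adv}; 4:drubrom {Verb,Noun}; 5:zou {Adv,Noun}; 6:biazorn {Noun,Verb}; 7:theesh {Verb}.
There are 64 candidate sequences in total.
The sequences that satisfy every rule: Verb Verb Adv Verb Adv Verb Verb.
Count = 1.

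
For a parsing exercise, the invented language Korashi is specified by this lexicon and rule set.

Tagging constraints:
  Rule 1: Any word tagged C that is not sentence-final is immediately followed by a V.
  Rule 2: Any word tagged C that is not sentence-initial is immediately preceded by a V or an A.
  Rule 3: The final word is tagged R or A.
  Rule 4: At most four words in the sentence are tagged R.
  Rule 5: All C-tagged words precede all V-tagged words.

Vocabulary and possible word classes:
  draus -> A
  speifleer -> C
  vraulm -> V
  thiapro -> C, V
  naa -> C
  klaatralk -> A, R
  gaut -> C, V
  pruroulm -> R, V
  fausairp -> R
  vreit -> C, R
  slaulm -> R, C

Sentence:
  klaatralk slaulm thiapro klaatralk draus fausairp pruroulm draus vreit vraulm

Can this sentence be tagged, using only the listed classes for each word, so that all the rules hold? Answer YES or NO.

NO

Candidates per position — 1:klaatralk {A,R}; 2:slaulm {R,C}; 3:thiapro {C,V}; 4:klaatralk {A,R}; 5:draus {A}; 6:fausairp {R}; 7:pruroulm {R,V}; 8:draus {A}; 9:vreit {C,R}; 10:vraulm {V}.
Rule 3 cannot be satisfied by any choice of tags from the lexicon.
So there is no consistent tagging.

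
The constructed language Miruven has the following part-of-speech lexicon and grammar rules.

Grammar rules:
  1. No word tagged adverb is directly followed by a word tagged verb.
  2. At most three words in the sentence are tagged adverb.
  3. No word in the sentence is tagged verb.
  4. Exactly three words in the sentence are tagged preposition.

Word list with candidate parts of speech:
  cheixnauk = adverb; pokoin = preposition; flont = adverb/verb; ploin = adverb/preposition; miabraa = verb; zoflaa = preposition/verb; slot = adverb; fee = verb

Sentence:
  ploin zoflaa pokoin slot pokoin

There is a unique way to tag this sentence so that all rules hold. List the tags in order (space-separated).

adverb preposition preposition adverb preposition

Candidates per position — 1:ploin {adverb,preposition}; 2:zoflaa {preposition,verb}; 3:pokoin {preposition}; 4:slot {adverb}; 5:pokoin {preposition}.
Position 2: tagging it verb would leave rule 3 unsatisfiable, so it must be preposition.
Position 1: tagging it preposition would leave rule 4 unsatisfiable, so it must be adverb.
The only consistent sequence is: adverb preposition preposition adverb preposition.
Verifying each rule — rule 1 ok; rule 2 ok; rule 3 ok; rule 4 ok.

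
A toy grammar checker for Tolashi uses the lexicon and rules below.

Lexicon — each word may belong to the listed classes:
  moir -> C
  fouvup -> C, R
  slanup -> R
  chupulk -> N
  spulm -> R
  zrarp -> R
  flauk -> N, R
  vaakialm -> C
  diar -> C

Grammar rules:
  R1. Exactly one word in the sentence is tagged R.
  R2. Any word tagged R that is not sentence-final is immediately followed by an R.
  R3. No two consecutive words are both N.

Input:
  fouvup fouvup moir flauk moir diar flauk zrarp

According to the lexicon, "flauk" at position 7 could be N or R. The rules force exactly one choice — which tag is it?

Candidates per position — 1:fouvup {C,R}; 2:fouvup {C,R}; 3:moir {C}; 4:flauk {N,R}; 5:moir {C}; 6:diar {C}; 7:flauk {N,R}; 8:zrarp {R}.
Position 1: R is ruled out by rule 1; that leaves C.
Position 2: R is ruled out by rule 1; that leaves C.
Position 4: R is ruled out by rule 1; that leaves N.
Position 7: R is ruled out by rule 1; that leaves N.
The only consistent sequence is: C C C N C C N R.
Check: rule 1 satisfied; rule 2 satisfied; rule 3 satisfied.

N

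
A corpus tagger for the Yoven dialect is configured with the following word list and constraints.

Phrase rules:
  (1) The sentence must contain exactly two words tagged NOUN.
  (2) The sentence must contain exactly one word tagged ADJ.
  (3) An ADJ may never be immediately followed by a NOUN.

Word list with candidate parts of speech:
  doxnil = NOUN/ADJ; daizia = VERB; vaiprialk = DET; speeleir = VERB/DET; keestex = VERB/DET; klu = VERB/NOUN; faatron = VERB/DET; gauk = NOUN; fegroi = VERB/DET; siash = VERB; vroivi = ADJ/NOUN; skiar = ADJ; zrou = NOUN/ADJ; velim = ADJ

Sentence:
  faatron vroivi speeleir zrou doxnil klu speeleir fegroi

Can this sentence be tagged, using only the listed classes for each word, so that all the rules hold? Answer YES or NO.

Candidates per position — 1:faatron {VERB,DET}; 2:vroivi {ADJ,NOUN}; 3:speeleir {VERB,DET}; 4:zrou {NOUN,ADJ}; 5:doxnil {NOUN,ADJ}; 6:klu {VERB,NOUN}; 7:speeleir {VERB,DET}; 8:fegroi {VERB,DET}.
One satisfying assignment: DET ADJ VERB NOUN NOUN VERB VERB DET.
Verifying each rule — rule 1 ✓; rule 2 ✓; rule 3 ✓.

YES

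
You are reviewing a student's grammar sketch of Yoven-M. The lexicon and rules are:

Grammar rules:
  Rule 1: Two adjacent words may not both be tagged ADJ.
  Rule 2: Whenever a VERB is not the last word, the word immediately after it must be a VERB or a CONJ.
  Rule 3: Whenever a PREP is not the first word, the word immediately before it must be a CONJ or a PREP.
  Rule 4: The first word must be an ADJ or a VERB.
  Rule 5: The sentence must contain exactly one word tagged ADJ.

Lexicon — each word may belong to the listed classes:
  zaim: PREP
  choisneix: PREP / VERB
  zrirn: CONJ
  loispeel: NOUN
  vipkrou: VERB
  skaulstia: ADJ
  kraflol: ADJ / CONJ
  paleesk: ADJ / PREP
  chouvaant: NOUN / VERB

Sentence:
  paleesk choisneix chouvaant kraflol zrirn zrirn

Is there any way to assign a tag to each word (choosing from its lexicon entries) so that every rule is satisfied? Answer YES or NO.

YES

Candidates per position — 1:paleesk {ADJ,PREP}; 2:choisneix {PREP,VERB}; 3:chouvaant {NOUN,VERB}; 4:kraflol {ADJ,CONJ}; 5:zrirn {CONJ}; 6:zrirn {CONJ}.
One satisfying assignment: ADJ VERB VERB CONJ CONJ CONJ.
Checking: rule 1 satisfied; rule 2 satisfied; rule 3 satisfied; rule 4 satisfied; rule 5 satisfied.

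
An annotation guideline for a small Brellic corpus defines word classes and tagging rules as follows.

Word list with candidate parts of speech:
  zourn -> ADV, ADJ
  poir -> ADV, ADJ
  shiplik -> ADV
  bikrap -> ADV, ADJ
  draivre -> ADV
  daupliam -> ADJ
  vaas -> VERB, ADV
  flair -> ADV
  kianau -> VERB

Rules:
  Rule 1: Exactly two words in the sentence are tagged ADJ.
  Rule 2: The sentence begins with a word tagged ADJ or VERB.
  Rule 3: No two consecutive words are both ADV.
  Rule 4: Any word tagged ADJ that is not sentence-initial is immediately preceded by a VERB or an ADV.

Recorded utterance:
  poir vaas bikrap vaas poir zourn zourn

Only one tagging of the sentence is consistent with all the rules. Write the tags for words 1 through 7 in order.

ADJ VERB ADV VERB ADV ADJ ADV

Candidates per position — 1:poir {ADV,ADJ}; 2:vaas {VERB,ADV}; 3:bikrap {ADV,ADJ}; 4:vaas {VERB,ADV}; 5:poir {ADV,ADJ}; 6:zourn {ADV,ADJ}; 7:zourn {ADV,ADJ}.
Position 1: tagging it ADV would leave rule 2 unsatisfiable, so it must be ADJ.
The remaining ambiguous positions (2, 3, 4, 5, 6, 7) are resolved jointly — only one combination satisfies every rule.
The unique satisfying tagging is: ADJ VERB ADV VERB ADV ADJ ADV.
Rule-by-rule: rule 1 satisfied; rule 2 satisfied; rule 3 satisfied; rule 4 satisfied.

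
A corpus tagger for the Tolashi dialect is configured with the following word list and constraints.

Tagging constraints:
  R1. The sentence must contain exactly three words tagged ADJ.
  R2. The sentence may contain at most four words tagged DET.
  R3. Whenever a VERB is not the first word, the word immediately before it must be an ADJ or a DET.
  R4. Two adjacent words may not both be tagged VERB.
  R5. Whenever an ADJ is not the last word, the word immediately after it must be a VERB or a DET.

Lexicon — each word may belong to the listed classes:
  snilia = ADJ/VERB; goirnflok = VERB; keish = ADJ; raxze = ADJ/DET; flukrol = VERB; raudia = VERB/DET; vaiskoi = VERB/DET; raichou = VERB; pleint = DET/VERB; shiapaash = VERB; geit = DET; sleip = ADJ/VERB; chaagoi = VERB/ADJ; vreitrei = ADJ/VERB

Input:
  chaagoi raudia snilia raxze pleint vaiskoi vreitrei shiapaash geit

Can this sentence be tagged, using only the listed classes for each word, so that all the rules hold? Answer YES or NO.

YES

Candidates per position — 1:chaagoi {VERB,ADJ}; 2:raudia {VERB,DET}; 3:snilia {ADJ,VERB}; 4:raxze {ADJ,DET}; 5:pleint {DET,VERB}; 6:vaiskoi {VERB,DET}; 7:vreitrei {ADJ,VERB}; 8:shiapaash {VERB}; 9:geit {DET}.
One satisfying assignment: ADJ VERB ADJ DET DET DET ADJ VERB DET.
Check: rule 1 ✓; rule 2 ✓; rule 3 ✓; rule 4 ✓; rule 5 ✓.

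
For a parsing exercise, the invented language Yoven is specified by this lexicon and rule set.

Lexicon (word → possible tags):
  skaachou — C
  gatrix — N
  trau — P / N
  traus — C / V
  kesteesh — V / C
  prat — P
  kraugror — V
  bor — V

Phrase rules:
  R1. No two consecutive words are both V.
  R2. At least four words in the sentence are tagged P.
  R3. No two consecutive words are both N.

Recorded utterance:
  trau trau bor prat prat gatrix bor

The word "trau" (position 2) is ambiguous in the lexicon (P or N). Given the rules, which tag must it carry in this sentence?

P

Candidates per position — 1:trau {P,N}; 2:trau {P,N}; 3:bor {V}; 4:prat {P}; 5:prat {P}; 6:gatrix {N}; 7:bor {V}.
If word 1 were N, no tagging could satisfy rule 2; so word 1 is P.
If word 2 were N, no tagging could satisfy rule 2; so word 2 is P.
That leaves exactly one tagging: P P V P P N V.
Check: rule 1 ok; rule 2 ok; rule 3 ok.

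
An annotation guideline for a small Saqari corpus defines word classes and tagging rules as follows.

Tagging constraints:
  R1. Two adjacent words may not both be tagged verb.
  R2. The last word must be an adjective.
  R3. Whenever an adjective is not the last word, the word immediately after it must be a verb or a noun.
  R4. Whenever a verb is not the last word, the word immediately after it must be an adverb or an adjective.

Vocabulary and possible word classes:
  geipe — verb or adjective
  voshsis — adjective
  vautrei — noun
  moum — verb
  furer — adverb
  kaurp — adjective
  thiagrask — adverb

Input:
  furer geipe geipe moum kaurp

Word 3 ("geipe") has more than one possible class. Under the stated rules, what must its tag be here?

adjective

Candidates per position — 1:furer {adverb}; 2:geipe {verb,adjective}; 3:geipe {verb,adjective}; 4:moum {verb}; 5:kaurp {adjective}.
At position 3, choosing verb makes rule 1 impossible to satisfy; hence adjective.
At position 2, choosing adjective makes rule 3 impossible to satisfy; hence verb.
That leaves exactly one tagging: adverb verb adjective verb adjective.
Check: rule 1 holds; rule 2 holds; rule 3 holds; rule 4 holds.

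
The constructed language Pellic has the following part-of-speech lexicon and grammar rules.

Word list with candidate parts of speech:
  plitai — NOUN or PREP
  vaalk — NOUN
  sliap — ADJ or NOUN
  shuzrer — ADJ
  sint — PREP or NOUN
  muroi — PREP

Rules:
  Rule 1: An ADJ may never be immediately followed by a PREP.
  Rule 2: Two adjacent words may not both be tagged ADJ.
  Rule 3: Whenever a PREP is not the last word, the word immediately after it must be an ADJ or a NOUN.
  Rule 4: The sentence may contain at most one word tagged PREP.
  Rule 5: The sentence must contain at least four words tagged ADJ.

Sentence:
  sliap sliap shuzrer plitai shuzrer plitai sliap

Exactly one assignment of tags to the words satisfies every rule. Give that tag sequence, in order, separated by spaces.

ADJ NOUN ADJ NOUN ADJ NOUN ADJ

Candidates per position — 1:sliap {ADJ,NOUN}; 2:sliap {ADJ,NOUN}; 3:shuzrer {ADJ}; 4:plitai {NOUN,PREP}; 5:shuzrer {ADJ}; 6:plitai {NOUN,PREP}; 7:sliap {ADJ,NOUN}.
Word 2 cannot be ADJ — rule 2 would then fail for every completion. It is NOUN.
Word 4 cannot be PREP — rule 1 would then fail for every completion. It is NOUN.
Word 6 cannot be PREP — rule 1 would then fail for every completion. It is NOUN.
Word 7 cannot be NOUN — rule 5 would then fail for every completion. It is ADJ.
Word 1 cannot be NOUN — rule 5 would then fail for every completion. It is ADJ.
The unique satisfying tagging is: ADJ NOUN ADJ NOUN ADJ NOUN ADJ.
Rule-by-rule: rule 1 holds; rule 2 holds; rule 3 holds; rule 4 holds; rule 5 holds.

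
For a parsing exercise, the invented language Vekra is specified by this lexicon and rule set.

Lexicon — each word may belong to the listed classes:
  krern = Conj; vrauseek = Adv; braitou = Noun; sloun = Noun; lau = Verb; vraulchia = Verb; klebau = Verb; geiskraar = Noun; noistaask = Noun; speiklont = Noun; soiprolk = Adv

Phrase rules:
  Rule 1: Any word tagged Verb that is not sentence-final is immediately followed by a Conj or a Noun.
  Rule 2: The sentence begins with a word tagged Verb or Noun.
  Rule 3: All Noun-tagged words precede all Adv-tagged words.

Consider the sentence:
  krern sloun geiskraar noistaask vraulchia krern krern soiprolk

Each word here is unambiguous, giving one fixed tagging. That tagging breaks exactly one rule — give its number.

Fixed tagging: Conj Noun Noun Noun Verb Conj Conj Adv.
Checking each rule: R1 pass, R2 fail, R3 pass.
Only rule 2 fails.

2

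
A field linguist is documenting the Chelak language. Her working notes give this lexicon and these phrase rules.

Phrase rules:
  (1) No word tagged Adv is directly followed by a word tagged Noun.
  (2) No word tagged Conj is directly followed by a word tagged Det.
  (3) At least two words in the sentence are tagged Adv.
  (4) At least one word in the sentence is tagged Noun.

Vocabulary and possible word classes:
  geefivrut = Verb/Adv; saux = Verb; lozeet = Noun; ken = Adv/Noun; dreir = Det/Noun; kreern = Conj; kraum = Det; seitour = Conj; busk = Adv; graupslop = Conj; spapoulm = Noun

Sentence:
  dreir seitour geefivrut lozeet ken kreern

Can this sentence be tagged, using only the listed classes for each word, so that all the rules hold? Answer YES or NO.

Candidates per position — 1:dreir {Det,Noun}; 2:seitour {Conj}; 3:geefivrut {Verb,Adv}; 4:lozeet {Noun}; 5:ken {Adv,Noun}; 6:kreern {Conj}.
Every candidate sequence violates at least one rule; no consistent tagging exists.

NO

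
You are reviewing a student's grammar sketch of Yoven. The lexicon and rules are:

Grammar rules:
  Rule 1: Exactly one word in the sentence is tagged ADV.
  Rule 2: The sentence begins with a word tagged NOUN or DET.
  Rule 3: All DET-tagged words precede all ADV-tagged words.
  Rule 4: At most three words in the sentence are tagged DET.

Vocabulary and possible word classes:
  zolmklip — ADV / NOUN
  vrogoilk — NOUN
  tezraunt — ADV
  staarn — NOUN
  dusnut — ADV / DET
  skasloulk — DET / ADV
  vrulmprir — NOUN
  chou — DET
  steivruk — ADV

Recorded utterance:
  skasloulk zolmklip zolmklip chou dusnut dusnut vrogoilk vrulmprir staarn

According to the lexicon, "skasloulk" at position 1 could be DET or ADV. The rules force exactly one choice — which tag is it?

DET

Candidates per position — 1:skasloulk {DET,ADV}; 2:zolmklip {ADV,NOUN}; 3:zolmklip {ADV,NOUN}; 4:chou {DET}; 5:dusnut {ADV,DET}; 6:dusnut {ADV,DET}; 7:vrogoilk {NOUN}; 8:vrulmprir {NOUN}; 9:staarn {NOUN}.
If word 1 were ADV, no tagging could satisfy rule 2; so word 1 is DET.
If word 2 were ADV, no tagging could satisfy rule 3; so word 2 is NOUN.
If word 3 were ADV, no tagging could satisfy rule 3; so word 3 is NOUN.
The remaining ambiguous positions (5, 6) are resolved jointly — only one combination satisfies every rule.
That leaves exactly one tagging: DET NOUN NOUN DET DET ADV NOUN NOUN NOUN.
Checking: rule 1 ok; rule 2 ok; rule 3 ok; rule 4 ok.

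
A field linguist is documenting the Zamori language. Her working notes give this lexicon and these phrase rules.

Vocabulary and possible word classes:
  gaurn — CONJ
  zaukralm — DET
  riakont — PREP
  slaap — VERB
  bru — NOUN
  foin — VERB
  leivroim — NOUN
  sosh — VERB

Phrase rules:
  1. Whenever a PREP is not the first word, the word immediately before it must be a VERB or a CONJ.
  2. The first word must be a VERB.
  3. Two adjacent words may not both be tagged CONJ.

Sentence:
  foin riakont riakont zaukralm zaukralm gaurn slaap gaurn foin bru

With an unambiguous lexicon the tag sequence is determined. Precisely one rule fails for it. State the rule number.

1

Fixed tagging: VERB PREP PREP DET DET CONJ VERB CONJ VERB NOUN.
Rule check: R1 fails, R2 ok, R3 ok.
Only rule 1 fails.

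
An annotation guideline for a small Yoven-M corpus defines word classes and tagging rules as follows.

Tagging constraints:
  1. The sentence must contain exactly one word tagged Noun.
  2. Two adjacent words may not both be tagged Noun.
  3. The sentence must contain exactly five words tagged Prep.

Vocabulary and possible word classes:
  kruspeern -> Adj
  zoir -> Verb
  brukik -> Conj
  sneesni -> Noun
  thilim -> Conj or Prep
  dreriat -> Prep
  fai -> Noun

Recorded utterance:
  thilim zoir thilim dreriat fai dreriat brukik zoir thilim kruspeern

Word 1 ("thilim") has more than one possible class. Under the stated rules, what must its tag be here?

Prep

Candidates per position — 1:thilim {Conj,Prep}; 2:zoir {Verb}; 3:thilim {Conj,Prep}; 4:dreriat {Prep}; 5:fai {Noun}; 6:dreriat {Prep}; 7:brukik {Conj}; 8:zoir {Verb}; 9:thilim {Conj,Prep}; 10:kruspeern {Adj}.
Word 1 cannot be Conj — rule 3 would then fail for every completion. It is Prep.
Word 3 cannot be Conj — rule 3 would then fail for every completion. It is Prep.
Word 9 cannot be Conj — rule 3 would then fail for every completion. It is Prep.
That leaves exactly one tagging: Prep Verb Prep Prep Noun Prep Conj Verb Prep Adj.
Verifying each rule — rule 1 holds; rule 2 holds; rule 3 holds.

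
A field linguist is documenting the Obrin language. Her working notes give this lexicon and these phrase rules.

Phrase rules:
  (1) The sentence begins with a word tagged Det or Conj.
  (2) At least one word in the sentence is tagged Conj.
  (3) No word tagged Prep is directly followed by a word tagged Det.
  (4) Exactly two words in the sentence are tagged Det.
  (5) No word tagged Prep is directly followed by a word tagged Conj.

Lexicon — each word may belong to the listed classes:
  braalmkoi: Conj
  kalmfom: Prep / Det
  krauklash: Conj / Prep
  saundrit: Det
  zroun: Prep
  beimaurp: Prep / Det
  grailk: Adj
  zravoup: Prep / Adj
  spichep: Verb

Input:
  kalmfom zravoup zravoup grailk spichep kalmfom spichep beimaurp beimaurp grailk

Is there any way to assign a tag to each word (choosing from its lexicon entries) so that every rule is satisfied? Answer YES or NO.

NO

Candidates per position — 1:kalmfom {Prep,Det}; 2:zravoup {Prep,Adj}; 3:zravoup {Prep,Adj}; 4:grailk {Adj}; 5:spichep {Verb}; 6:kalmfom {Prep,Det}; 7:spichep {Verb}; 8:beimaurp {Prep,Det}; 9:beimaurp {Prep,Det}; 10:grailk {Adj}.
Rule 2 cannot be satisfied by any choice of tags from the lexicon.
So there is no consistent tagging.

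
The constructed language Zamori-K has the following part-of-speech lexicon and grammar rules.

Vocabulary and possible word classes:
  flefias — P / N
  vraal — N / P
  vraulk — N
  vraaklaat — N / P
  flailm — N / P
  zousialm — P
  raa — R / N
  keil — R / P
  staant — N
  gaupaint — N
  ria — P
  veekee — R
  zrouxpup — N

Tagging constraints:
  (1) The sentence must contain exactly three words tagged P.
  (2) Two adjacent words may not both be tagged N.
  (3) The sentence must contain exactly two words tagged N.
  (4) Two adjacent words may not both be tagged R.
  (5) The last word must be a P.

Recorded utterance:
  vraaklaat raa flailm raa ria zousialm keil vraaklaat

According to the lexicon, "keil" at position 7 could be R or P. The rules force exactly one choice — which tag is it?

Candidates per position — 1:vraaklaat {N,P}; 2:raa {R,N}; 3:flailm {N,P}; 4:raa {R,N}; 5:ria {P}; 6:zousialm {P}; 7:keil {R,P}; 8:vraaklaat {N,P}.
At position 8, choosing N makes rule 5 impossible to satisfy; hence P.
At position 1, choosing P makes rule 1 impossible to satisfy; hence N.
At position 2, choosing N makes rule 2 impossible to satisfy; hence R.
At position 3, choosing P makes rule 1 impossible to satisfy; hence N.
At position 4, choosing N makes rule 2 impossible to satisfy; hence R.
At position 7, choosing P makes rule 1 impossible to satisfy; hence R.
The unique satisfying tagging is: N R N R P P R P.
Rule-by-rule: rule 1 satisfied; rule 2 satisfied; rule 3 satisfied; rule 4 satisfied; rule 5 satisfied.

R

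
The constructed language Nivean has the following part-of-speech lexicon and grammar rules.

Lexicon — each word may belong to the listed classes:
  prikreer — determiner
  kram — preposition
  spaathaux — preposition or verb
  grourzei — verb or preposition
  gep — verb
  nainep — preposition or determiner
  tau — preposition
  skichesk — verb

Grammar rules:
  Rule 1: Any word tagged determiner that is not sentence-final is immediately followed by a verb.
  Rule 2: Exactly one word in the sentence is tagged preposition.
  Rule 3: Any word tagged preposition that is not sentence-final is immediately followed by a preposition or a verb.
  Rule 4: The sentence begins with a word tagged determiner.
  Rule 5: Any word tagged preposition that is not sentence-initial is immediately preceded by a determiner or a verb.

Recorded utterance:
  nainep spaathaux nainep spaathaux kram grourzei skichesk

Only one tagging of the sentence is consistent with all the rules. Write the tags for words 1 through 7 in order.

determiner verb determiner verb preposition verb verb

Candidates per position — 1:nainep {preposition,determiner}; 2:spaathaux {preposition,verb}; 3:nainep {preposition,determiner}; 4:spaathaux {preposition,verb}; 5:kram {preposition}; 6:grourzei {verb,preposition}; 7:skichesk {verb}.
At position 1, choosing preposition makes rule 2 impossible to satisfy; hence determiner.
At position 2, choosing preposition makes rule 1 impossible to satisfy; hence verb.
At position 3, choosing preposition makes rule 2 impossible to satisfy; hence determiner.
At position 4, choosing preposition makes rule 1 impossible to satisfy; hence verb.
At position 6, choosing preposition makes rule 2 impossible to satisfy; hence verb.
The only consistent sequence is: determiner verb determiner verb preposition verb verb.
Verifying each rule — rule 1 ok; rule 2 ok; rule 3 ok; rule 4 ok; rule 5 ok.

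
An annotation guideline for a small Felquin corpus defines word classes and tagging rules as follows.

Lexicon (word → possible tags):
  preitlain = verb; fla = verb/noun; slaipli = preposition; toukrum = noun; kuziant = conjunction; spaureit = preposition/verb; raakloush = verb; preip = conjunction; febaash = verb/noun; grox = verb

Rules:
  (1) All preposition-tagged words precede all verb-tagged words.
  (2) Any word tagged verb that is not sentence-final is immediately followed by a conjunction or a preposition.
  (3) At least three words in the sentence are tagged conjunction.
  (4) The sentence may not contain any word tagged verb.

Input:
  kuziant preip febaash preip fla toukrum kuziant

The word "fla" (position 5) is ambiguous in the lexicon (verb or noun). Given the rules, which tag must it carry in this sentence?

Candidates per position — 1:kuziant {conjunction}; 2:preip {conjunction}; 3:febaash {verb,noun}; 4:preip {conjunction}; 5:fla {verb,noun}; 6:toukrum {noun}; 7:kuziant {conjunction}.
Position 3: tagging it verb would leave rule 4 unsatisfiable, so it must be noun.
Position 5: tagging it verb would leave rule 2 unsatisfiable, so it must be noun.
So the tagging must be: conjunction conjunction noun conjunction noun noun conjunction.
Check: rule 1 satisfied; rule 2 satisfied; rule 3 satisfied; rule 4 satisfied.

noun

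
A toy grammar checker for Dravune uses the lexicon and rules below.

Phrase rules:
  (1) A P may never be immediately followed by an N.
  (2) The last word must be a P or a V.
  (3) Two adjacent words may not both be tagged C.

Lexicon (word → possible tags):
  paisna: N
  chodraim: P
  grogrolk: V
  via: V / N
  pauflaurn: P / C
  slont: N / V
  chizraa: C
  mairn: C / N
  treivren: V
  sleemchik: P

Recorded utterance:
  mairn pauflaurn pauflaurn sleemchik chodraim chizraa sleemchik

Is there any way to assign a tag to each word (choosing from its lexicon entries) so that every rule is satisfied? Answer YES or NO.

Candidates per position — 1:mairn {C,N}; 2:pauflaurn {P,C}; 3:pauflaurn {P,C}; 4:sleemchik {P}; 5:chodraim {P}; 6:chizraa {C}; 7:sleemchik {P}.
One satisfying assignment: N P P P P C P.
Check: rule 1 ok; rule 2 ok; rule 3 ok.

YES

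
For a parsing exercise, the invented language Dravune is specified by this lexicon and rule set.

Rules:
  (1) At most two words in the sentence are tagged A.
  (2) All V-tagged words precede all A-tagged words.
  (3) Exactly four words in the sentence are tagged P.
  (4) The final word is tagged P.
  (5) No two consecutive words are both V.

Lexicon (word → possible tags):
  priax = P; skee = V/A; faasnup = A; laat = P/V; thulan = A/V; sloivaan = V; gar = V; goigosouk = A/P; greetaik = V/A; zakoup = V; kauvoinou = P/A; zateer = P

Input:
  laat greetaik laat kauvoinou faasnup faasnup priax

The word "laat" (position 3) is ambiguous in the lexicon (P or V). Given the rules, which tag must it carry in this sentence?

Candidates per position — 1:laat {P,V}; 2:greetaik {V,A}; 3:laat {P,V}; 4:kauvoinou {P,A}; 5:faasnup {A}; 6:faasnup {A}; 7:priax {P}.
Word 1 cannot be V — rule 3 would then fail for every completion. It is P.
Word 2 cannot be A — rule 1 would then fail for every completion. It is V.
Word 3 cannot be V — rule 3 would then fail for every completion. It is P.
Word 4 cannot be A — rule 1 would then fail for every completion. It is P.
So the tagging must be: P V P P A A P.
Verifying each rule — rule 1 ✓; rule 2 ✓; rule 3 ✓; rule 4 ✓; rule 5 ✓.

P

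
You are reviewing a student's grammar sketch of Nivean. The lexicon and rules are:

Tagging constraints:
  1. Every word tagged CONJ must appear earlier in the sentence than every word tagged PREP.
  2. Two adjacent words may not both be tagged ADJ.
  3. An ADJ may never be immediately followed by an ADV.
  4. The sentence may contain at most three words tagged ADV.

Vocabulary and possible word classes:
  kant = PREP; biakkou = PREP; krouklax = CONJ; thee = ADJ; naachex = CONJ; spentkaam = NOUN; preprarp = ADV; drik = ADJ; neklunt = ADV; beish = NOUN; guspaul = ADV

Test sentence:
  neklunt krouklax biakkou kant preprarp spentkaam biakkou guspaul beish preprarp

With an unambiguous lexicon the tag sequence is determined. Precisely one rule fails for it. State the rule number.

Fixed tagging: ADV CONJ PREP PREP ADV NOUN PREP ADV NOUN ADV.
Applying the rules: R1 holds, R2 holds, R3 holds, R4 violated.
Only rule 4 fails.

4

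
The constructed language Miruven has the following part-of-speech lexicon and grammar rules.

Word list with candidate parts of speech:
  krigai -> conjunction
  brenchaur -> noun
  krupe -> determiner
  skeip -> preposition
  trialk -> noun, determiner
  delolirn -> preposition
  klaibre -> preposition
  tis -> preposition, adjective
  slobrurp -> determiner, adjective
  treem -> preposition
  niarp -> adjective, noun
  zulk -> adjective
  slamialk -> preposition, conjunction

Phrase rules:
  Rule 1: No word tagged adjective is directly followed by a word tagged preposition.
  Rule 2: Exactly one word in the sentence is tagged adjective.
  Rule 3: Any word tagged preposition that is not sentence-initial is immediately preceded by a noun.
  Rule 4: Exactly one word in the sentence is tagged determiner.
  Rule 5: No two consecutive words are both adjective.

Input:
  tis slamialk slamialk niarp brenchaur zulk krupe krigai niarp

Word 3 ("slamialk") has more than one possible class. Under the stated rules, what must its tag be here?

conjunction

Candidates per position — 1:tis {preposition,adjective}; 2:slamialk {preposition,conjunction}; 3:slamialk {preposition,conjunction}; 4:niarp {adjective,noun}; 5:brenchaur {noun}; 6:zulk {adjective}; 7:krupe {determiner}; 8:krigai {conjunction}; 9:niarp {adjective,noun}.
At position 1, choosing adjective makes rule 2 impossible to satisfy; hence preposition.
At position 2, choosing preposition makes rule 3 impossible to satisfy; hence conjunction.
At position 3, choosing preposition makes rule 3 impossible to satisfy; hence conjunction.
At position 4, choosing adjective makes rule 2 impossible to satisfy; hence noun.
At position 9, choosing adjective makes rule 2 impossible to satisfy; hence noun.
So the tagging must be: preposition conjunction conjunction noun noun adjective determiner conjunction noun.
Check: rule 1 ok; rule 2 ok; rule 3 ok; rule 4 ok; rule 5 ok.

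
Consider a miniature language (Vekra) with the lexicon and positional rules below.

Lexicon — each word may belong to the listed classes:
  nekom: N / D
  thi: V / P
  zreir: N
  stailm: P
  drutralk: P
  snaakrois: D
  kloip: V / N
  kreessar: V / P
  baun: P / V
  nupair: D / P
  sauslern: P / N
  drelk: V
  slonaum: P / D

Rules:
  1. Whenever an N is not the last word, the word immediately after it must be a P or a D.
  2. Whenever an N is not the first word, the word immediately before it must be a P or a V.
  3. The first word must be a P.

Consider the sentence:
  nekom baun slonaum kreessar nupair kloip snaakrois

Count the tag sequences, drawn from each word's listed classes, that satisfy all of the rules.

0

Candidates per position — 1:nekom {N,D}; 2:baun {P,V}; 3:slonaum {P,D}; 4:kreessar {V,P}; 5:nupair {D,P}; 6:kloip {V,N}; 7:snaakrois {D}.
There are 64 candidate sequences in total.
Rule 3 cannot be satisfied by any choice of tags from the lexicon.
So there is no consistent tagging.
Count = 0.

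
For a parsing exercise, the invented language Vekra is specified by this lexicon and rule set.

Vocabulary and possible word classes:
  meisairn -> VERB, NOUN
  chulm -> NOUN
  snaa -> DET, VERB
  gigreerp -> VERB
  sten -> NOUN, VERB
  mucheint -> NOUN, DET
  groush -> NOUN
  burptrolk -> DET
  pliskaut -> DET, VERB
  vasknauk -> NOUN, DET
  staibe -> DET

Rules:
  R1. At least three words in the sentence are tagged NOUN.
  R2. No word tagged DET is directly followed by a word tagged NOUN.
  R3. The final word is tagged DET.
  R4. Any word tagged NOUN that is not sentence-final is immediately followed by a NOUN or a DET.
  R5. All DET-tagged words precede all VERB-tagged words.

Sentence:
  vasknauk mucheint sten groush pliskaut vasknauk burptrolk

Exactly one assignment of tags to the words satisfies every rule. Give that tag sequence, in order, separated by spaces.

Candidates per position — 1:vasknauk {NOUN,DET}; 2:mucheint {NOUN,DET}; 3:sten {NOUN,VERB}; 4:groush {NOUN}; 5:pliskaut {DET,VERB}; 6:vasknauk {NOUN,DET}; 7:burptrolk {DET}.
Position 3: tagging it VERB would leave rule 5 unsatisfiable, so it must be NOUN.
Position 5: tagging it VERB would leave rule 4 unsatisfiable, so it must be DET.
Position 6: tagging it NOUN would leave rule 2 unsatisfiable, so it must be DET.
Position 1: tagging it DET would leave rule 2 unsatisfiable, so it must be NOUN.
Position 2: tagging it DET would leave rule 2 unsatisfiable, so it must be NOUN.
The only consistent sequence is: NOUN NOUN NOUN NOUN DET DET DET.
Rule-by-rule: rule 1 satisfied; rule 2 satisfied; rule 3 satisfied; rule 4 satisfied; rule 5 satisfied.

NOUN NOUN NOUN NOUN DET DET DET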